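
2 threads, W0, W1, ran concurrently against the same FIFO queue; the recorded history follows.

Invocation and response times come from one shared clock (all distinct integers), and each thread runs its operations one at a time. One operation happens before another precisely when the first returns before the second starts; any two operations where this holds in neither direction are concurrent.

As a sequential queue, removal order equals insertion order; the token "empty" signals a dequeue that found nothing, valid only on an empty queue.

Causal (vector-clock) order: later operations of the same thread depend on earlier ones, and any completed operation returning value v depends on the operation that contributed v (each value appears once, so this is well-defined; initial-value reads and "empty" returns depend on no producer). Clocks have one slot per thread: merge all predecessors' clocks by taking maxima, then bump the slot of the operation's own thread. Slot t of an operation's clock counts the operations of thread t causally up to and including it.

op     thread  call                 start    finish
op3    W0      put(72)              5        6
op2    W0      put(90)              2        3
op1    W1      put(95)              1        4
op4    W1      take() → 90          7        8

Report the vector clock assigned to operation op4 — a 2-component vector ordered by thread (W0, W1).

(1, 2)

root op op1, invoked 1: fresh clock plus W1's own tick → (0, 1)
root op op2, invoked 2: fresh clock plus W0's own tick → (1, 0)
op3 (invocation 5): componentwise max over VC(op2)=(1, 0), +1 at W0, giving (2, 0)
op4 (invocation 7): componentwise max over VC(op1)=(0, 1), VC(op2)=(1, 0), +1 at W1, giving (1, 2)
target: VC(op4) = (1, 2)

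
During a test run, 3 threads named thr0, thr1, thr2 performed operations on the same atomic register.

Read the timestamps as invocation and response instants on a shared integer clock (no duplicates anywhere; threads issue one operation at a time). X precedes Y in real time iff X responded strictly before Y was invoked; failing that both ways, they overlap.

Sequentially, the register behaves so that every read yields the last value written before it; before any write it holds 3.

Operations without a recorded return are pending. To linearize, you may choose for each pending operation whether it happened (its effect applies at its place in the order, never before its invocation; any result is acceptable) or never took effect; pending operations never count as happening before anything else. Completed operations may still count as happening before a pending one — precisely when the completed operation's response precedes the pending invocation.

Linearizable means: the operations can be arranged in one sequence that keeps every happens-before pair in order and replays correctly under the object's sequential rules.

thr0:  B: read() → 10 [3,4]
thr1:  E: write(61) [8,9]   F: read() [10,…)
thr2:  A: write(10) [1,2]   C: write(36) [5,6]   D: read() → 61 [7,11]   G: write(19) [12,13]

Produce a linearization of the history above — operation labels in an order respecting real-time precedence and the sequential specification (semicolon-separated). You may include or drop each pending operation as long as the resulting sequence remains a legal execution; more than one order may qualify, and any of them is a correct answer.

A; B; C; E; D; F; G

step 1: A write(10) — value 10
step 2: B read() → 10 — value 10
step 3: C write(36) — value 36
step 4: E write(61) — value 61
step 5: D read() → 61 — value 61
step 6: F read() (pending, included) — value 61
step 7: G write(19) — value 19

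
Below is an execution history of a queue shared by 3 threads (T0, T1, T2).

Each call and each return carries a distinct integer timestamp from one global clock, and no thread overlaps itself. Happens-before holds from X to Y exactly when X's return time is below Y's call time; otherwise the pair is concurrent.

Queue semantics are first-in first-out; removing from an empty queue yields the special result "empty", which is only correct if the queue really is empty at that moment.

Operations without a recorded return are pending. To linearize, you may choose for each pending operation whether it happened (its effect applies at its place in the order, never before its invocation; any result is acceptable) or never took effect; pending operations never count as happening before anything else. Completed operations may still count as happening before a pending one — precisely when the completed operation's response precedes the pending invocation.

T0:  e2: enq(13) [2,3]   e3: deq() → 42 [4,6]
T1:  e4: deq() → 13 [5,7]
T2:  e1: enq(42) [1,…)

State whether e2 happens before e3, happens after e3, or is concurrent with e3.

before

e2 spans [2,3], e3 spans [4,6]
resp(e2)=3 < inv(e3)=4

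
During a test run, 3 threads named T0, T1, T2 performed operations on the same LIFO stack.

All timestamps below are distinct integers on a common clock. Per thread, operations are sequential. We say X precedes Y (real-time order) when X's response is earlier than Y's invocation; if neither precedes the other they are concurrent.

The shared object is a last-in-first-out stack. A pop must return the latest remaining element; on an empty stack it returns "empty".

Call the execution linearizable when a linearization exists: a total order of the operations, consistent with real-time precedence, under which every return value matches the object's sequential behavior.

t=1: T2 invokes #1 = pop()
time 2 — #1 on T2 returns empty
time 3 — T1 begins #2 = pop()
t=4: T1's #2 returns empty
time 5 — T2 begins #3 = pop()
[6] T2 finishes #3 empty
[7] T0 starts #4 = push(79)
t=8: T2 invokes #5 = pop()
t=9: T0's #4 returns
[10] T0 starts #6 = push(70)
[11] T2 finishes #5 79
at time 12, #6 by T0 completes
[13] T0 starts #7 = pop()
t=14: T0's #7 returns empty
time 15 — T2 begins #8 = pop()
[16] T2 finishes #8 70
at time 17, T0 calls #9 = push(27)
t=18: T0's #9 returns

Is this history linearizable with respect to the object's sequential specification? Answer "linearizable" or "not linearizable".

events 1..13 are fine; event 14 — the response of #7 at time 14 — makes the prefix non-linearizable
checked exhaustively: 3 real-time-consistent orders of 7 completed operations, zero legal LIFO stack replays
take #1, #2, #3, #4, #5, #6, #7: step 7 already fails, because #7 pop() → empty cannot occur there
take #1, #2, #3, #4, #6, #5, #7: step 6 already fails, because #5 pop() → 79 cannot occur there

not linearizable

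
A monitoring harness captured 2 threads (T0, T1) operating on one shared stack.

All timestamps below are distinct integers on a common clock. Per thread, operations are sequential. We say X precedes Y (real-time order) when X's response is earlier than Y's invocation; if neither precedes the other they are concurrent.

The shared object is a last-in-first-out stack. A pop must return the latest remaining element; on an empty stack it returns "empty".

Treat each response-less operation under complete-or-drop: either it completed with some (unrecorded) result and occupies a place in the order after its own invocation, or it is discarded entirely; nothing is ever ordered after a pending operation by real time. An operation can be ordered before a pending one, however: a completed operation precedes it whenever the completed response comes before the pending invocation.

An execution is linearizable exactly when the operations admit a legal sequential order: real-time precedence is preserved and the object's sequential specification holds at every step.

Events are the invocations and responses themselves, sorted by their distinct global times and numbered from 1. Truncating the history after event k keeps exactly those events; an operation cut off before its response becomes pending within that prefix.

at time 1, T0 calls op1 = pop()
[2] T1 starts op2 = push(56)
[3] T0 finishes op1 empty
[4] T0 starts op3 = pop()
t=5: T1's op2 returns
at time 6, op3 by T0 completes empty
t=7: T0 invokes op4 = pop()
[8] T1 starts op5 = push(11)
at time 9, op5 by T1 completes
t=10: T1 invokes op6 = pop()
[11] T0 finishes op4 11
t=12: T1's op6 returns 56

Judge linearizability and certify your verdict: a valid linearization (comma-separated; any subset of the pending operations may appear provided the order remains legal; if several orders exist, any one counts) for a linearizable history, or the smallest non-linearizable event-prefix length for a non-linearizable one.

linearizable — witness: op1, op3, op2, op5, op4, op6

after step 1 (op1 pop() → empty): stack <>
after step 2 (op3 pop() → empty): stack <>
after step 3 (op2 push(56)): stack <56>
after step 4 (op5 push(11)): stack <56,11>
after step 5 (op4 pop() → 11): stack <56>
after step 6 (op6 pop() → 56): stack <>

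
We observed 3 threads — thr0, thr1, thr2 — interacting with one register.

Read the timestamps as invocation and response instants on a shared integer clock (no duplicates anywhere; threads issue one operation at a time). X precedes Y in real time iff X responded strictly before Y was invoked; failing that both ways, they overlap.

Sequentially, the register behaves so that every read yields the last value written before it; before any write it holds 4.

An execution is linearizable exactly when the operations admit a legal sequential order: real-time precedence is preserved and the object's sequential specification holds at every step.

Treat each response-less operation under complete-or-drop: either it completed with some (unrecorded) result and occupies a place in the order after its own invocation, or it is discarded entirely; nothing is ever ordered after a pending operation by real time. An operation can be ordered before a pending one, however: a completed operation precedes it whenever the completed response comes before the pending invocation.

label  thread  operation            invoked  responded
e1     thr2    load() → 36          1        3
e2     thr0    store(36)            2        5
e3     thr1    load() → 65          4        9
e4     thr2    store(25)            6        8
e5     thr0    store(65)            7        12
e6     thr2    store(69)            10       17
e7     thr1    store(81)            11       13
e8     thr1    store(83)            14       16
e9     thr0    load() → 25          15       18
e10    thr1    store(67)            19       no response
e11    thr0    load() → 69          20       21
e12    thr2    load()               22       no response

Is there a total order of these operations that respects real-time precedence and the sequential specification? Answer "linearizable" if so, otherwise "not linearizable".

already the first 18 events (up to e9's response at time 18) admit no linearization; the first 17 still do
every one of the 172 real-time-consistent orders over 9 completed register ops fails the sequential spec
for example e1, e2, e3, e4, e5, e6, e7, e8, e9 fails at step 1: e1 load() → 36 is not legal there
for example e1, e2, e3, e4, e5, e6, e7, e9, e8 fails at step 1: e1 load() → 36 is not legal there

not linearizable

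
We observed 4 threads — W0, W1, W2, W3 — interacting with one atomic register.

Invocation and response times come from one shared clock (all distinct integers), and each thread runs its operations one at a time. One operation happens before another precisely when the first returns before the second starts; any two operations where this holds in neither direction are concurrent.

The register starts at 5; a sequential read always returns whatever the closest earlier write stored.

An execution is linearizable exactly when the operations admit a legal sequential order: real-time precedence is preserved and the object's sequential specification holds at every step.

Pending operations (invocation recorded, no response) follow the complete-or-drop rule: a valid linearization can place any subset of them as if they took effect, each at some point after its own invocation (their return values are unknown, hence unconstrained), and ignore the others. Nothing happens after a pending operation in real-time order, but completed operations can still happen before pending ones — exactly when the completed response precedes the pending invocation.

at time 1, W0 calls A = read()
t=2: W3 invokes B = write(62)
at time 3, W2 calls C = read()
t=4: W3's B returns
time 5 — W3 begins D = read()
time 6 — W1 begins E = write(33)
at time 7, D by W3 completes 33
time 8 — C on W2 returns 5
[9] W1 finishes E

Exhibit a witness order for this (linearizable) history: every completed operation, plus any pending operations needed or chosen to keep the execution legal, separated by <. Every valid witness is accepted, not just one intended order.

A < C < B < E < D

after step 1 (A read() (pending, included)): value 5
after step 2 (C read() → 5): value 5
after step 3 (B write(62)): value 62
after step 4 (E write(33)): value 33
after step 5 (D read() → 33): value 33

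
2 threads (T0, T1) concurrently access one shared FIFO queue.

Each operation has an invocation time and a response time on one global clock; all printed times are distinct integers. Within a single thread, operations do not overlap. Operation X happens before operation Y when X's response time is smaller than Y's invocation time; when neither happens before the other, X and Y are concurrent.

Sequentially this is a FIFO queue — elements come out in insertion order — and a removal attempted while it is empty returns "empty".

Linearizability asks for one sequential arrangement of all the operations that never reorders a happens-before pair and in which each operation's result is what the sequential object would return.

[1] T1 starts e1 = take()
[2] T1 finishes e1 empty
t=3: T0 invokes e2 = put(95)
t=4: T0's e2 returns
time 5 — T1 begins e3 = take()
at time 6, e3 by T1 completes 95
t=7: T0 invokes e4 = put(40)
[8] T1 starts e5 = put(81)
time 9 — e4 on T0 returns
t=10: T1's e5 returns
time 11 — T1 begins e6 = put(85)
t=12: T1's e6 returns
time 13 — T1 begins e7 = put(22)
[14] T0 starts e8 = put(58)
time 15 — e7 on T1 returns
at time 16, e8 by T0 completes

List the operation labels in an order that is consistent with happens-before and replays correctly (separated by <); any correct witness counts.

e1 < e2 < e3 < e4 < e5 < e6 < e7 < e8

step 1: e1 take() → empty — queue <>
step 2: e2 put(95) — queue <95>
step 3: e3 take() → 95 — queue <>
step 4: e4 put(40) — queue <40>
step 5: e5 put(81) — queue <40,81>
step 6: e6 put(85) — queue <40,81,85>
step 7: e7 put(22) — queue <40,81,85,22>
step 8: e8 put(58) — queue <40,81,85,22,58>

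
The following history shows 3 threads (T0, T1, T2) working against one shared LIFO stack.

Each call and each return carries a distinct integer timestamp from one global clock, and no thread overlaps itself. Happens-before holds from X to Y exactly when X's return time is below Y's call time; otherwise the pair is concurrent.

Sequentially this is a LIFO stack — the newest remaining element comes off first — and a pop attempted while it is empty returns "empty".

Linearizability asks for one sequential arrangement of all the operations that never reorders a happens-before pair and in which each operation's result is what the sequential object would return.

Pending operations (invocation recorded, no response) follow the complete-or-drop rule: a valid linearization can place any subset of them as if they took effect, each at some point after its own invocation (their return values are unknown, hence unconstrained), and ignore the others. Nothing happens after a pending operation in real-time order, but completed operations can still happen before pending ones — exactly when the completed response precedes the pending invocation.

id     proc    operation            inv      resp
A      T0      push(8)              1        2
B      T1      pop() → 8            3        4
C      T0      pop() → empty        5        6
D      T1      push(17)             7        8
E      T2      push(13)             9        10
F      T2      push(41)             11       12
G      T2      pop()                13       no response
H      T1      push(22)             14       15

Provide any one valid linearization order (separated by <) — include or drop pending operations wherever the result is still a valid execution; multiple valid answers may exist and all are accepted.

1. A push(8), leaving stack <8>
2. B pop() → 8, leaving stack <>
3. C pop() → empty, leaving stack <>
4. D push(17), leaving stack <17>
5. E push(13), leaving stack <17,13>
6. F push(41), leaving stack <17,13,41>
7. G pop() (pending, included), leaving stack <17,13>
8. H push(22), leaving stack <17,13,22>

A < B < C < D < E < F < G < H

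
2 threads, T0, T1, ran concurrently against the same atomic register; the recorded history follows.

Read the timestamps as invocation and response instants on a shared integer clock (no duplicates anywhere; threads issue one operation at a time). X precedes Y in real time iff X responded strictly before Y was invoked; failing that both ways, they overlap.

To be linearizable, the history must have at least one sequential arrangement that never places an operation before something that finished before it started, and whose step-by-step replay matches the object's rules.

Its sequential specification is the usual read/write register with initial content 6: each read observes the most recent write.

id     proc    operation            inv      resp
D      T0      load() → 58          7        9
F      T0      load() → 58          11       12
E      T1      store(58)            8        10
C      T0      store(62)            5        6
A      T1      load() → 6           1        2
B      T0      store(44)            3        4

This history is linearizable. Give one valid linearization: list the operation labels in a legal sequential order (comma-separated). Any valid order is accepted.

step 1: A load() → 6 — value 6
step 2: B store(44) — value 44
step 3: C store(62) — value 62
step 4: E store(58) — value 58
step 5: D load() → 58 — value 58
step 6: F load() → 58 — value 58

A, B, C, E, D, F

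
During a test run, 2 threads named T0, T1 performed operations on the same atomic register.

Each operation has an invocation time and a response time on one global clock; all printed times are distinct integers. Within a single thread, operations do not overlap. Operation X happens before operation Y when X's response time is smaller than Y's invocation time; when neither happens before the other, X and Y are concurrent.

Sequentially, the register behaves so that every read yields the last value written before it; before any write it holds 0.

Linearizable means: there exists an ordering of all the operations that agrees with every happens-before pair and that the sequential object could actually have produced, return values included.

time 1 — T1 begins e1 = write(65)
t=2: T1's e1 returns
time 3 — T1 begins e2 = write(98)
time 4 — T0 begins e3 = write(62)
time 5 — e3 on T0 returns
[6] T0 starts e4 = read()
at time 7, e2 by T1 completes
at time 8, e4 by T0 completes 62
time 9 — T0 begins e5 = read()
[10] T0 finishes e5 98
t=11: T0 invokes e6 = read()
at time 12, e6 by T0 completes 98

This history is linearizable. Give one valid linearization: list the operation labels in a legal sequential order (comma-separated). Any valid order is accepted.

after step 1 (e1 write(65)): value 65
after step 2 (e3 write(62)): value 62
after step 3 (e4 read() → 62): value 62
after step 4 (e2 write(98)): value 98
after step 5 (e5 read() → 98): value 98
after step 6 (e6 read() → 98): value 98

e1, e3, e4, e2, e5, e6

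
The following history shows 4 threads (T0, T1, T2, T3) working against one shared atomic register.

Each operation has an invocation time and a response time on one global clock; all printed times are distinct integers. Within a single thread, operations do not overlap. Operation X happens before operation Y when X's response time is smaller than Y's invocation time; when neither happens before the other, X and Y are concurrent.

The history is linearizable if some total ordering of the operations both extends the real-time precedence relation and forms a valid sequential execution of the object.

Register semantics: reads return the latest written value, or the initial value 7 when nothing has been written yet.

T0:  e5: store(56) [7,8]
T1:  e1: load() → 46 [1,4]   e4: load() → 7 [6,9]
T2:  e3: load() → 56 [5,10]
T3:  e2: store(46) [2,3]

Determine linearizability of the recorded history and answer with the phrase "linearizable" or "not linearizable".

not linearizable

the violation lands at event 9, e4's response at time 9: events 1..8 linearize, events 1..9 do not
4 orders of the 4 completed atomic register ops respect real time; none is legal
every completion of the 1 pending operation (e3) was checked; none linearizes
for example e1, e2, e4, e5 (pending dropped) fails at step 1: e1 load() → 46 is not legal there
for example e1, e2, e5, e4 (pending dropped) fails at step 1: e1 load() → 46 is not legal there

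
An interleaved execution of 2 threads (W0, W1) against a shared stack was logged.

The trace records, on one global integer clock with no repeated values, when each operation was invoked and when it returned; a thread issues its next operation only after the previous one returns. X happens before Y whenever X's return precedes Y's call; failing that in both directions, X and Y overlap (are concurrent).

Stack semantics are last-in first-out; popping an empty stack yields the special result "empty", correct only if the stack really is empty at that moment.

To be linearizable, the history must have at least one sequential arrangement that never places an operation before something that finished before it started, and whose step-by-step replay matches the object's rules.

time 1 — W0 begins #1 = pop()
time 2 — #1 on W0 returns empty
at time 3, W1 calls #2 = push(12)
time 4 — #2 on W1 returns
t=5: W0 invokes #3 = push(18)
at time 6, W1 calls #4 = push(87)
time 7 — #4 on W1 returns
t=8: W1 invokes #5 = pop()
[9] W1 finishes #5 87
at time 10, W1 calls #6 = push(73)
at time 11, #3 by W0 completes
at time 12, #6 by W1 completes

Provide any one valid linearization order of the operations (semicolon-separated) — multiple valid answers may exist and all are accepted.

#1; #2; #3; #4; #5; #6

1. #1 pop() → empty, leaving stack <>
2. #2 push(12), leaving stack <12>
3. #3 push(18), leaving stack <12,18>
4. #4 push(87), leaving stack <12,18,87>
5. #5 pop() → 87, leaving stack <12,18>
6. #6 push(73), leaving stack <12,18,73>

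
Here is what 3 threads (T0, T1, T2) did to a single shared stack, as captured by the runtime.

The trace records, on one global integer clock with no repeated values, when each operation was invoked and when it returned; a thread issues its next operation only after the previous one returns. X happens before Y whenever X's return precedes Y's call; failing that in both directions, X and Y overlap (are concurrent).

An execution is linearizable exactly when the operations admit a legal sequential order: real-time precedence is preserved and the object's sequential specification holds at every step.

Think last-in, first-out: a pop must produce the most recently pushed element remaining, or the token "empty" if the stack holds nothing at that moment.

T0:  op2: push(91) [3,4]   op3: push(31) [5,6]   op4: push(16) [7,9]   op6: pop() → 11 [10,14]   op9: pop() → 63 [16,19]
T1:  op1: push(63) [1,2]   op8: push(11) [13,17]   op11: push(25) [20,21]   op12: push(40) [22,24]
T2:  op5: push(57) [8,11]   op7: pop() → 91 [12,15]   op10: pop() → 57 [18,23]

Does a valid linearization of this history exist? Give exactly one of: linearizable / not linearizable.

through event 14 a valid linearization exists; event 15 (op7 responding at time 15) ends that
all 5 real-time-respecting orders fail — 7 completed stack operations, no legal replay
completion choices over the 1 pending operation (op8) were checked; none helps
take op1, op2, op3, op4, op5, op6, op7 (pending dropped): step 6 already fails, because op6 pop() → 11 cannot occur there
take op1, op2, op3, op4, op5, op7, op6 (pending dropped): step 6 already fails, because op7 pop() → 91 cannot occur there

not linearizable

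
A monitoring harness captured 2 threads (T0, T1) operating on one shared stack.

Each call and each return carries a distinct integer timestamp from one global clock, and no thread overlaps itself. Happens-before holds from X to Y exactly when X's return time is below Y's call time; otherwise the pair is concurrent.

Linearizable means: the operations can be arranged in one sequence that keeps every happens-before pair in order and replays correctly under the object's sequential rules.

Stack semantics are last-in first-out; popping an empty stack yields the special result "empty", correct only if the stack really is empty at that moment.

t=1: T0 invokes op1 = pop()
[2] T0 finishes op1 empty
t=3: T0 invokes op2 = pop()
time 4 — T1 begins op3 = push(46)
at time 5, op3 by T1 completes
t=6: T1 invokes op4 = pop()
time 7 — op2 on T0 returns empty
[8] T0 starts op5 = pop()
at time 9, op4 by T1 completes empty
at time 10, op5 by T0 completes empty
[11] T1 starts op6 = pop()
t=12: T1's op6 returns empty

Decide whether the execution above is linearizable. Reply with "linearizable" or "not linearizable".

through event 9 a valid linearization exists; event 10 (op5 responding at time 10) ends that
the 5 completed operations admit 5 real-time orders; each fails the stack replay
sample order op1, op2, op3, op4, op5 stalls at step 4 — op4 pop() → empty has no legal effect
sample order op1, op2, op3, op5, op4 stalls at step 4 — op5 pop() → empty has no legal effect

not linearizable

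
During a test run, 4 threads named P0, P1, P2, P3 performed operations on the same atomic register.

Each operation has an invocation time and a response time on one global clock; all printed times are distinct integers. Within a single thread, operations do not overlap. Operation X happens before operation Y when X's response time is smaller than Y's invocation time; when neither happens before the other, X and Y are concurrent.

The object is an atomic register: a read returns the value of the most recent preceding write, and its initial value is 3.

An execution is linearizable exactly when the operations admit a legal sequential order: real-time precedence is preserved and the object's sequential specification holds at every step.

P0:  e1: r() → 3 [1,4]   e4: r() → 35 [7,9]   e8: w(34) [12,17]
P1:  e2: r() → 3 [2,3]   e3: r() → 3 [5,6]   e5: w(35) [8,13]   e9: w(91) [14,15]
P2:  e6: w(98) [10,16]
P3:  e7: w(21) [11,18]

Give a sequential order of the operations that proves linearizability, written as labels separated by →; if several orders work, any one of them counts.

step 1: e1 r() → 3 — value 3
step 2: e2 r() → 3 — value 3
step 3: e3 r() → 3 — value 3
step 4: e5 w(35) — value 35
step 5: e4 r() → 35 — value 35
step 6: e6 w(98) — value 98
step 7: e7 w(21) — value 21
step 8: e8 w(34) — value 34
step 9: e9 w(91) — value 91

e1 → e2 → e3 → e5 → e4 → e6 → e7 → e8 → e9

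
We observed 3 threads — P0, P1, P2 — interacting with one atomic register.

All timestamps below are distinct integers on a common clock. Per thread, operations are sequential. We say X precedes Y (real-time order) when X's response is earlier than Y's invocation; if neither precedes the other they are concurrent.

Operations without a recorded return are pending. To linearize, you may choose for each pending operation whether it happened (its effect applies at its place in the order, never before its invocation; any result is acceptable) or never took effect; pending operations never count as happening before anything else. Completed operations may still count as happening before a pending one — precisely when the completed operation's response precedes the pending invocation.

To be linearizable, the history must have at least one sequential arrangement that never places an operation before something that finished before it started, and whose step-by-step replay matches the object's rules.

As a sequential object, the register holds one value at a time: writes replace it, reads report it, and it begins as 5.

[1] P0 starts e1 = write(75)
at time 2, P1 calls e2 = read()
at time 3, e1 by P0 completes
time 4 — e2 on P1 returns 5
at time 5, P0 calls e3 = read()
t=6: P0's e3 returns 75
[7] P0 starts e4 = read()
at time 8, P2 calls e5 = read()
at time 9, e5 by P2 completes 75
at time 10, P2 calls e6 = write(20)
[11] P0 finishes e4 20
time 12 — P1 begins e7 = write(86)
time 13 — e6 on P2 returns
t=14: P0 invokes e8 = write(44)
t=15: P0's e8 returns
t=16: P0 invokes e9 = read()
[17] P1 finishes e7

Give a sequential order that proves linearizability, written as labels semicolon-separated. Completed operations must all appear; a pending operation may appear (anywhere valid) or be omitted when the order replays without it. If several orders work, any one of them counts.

e2; e1; e3; e5; e6; e4; e7; e8

1. e2 read() → 5, leaving value 5
2. e1 write(75), leaving value 75
3. e3 read() → 75, leaving value 75
4. e5 read() → 75, leaving value 75
5. e6 write(20), leaving value 20
6. e4 read() → 20, leaving value 20
7. e7 write(86), leaving value 86
8. e8 write(44), leaving value 44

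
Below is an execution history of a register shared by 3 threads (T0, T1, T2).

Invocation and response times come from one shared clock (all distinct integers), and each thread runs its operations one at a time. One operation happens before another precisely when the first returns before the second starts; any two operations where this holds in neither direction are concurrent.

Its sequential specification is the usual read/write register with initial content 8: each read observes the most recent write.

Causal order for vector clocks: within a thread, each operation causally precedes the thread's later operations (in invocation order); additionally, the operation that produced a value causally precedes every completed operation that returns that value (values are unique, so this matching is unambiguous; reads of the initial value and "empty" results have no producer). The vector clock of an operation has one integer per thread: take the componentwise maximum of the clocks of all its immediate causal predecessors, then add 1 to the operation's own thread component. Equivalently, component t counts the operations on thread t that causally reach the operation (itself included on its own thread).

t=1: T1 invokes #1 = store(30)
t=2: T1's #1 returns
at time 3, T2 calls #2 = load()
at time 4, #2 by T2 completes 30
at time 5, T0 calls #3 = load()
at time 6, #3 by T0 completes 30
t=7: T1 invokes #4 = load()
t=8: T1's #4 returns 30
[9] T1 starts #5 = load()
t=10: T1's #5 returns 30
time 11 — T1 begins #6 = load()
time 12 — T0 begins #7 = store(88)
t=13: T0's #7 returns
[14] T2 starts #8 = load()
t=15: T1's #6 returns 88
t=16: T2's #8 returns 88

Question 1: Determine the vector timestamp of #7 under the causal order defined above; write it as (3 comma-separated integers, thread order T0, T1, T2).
VC(#1, invoked at 1): no causal predecessors; +1 on T1 → (0, 1, 0)
#2, invoked 3, takes VC(#1)=(0, 1, 0) under max, adds 1 for T2 → (0, 1, 1)
#4, invoked 7, takes VC(#1)=(0, 1, 0) under max, adds 1 for T1 → (0, 2, 0)
#3, invoked 5, takes VC(#1)=(0, 1, 0) under max, adds 1 for T0 → (1, 1, 0)
#5, invoked 9, takes VC(#1)=(0, 1, 0), VC(#4)=(0, 2, 0) under max, adds 1 for T1 → (0, 3, 0)
#7, invoked 12, takes VC(#3)=(1, 1, 0) under max, adds 1 for T0 → (2, 1, 0)
#8, invoked 14, takes VC(#2)=(0, 1, 1), VC(#7)=(2, 1, 0) under max, adds 1 for T2 → (2, 1, 2)
#6, invoked 11, takes VC(#5)=(0, 3, 0), VC(#7)=(2, 1, 0) under max, adds 1 for T1 → (2, 4, 0)
target: VC(#7) = (2, 1, 0)

(2, 1, 0)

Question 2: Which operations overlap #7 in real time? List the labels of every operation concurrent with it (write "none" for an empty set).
#7 runs from 12 to 13; window-overlapping ops are concurrent
#1 [1,2]: before
#2 [3,4]: before
#3 [5,6]: before
#4 [7,8]: before
#5 [9,10]: before
#6 [11,15]: concurrent
#8 [14,16]: after

#6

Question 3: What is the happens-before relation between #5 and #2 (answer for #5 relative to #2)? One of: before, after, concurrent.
#5 spans [9,10], #2 spans [3,4]
resp(#2)=4 < inv(#5)=9

after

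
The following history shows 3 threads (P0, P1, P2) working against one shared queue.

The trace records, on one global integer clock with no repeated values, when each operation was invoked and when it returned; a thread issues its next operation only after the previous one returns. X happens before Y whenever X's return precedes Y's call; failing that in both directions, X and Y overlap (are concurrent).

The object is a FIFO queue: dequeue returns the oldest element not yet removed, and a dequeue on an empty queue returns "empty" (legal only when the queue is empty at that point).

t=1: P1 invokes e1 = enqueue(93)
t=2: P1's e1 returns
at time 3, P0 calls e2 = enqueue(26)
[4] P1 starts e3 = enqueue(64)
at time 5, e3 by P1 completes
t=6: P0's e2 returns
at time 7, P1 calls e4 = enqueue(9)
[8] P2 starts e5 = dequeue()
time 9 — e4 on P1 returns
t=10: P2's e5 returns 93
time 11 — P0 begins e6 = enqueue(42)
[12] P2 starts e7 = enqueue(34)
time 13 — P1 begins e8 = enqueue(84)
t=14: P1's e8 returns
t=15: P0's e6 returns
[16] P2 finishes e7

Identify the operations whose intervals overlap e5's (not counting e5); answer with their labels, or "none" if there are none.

e5 spans [8,10]: anything still running between times 8 and 10 counts as concurrent
e1 [1,2]: before
e2 [3,6]: before
e3 [4,5]: before
e4 [7,9]: concurrent
e6 [11,15]: after
e7 [12,16]: after
e8 [13,14]: after

e4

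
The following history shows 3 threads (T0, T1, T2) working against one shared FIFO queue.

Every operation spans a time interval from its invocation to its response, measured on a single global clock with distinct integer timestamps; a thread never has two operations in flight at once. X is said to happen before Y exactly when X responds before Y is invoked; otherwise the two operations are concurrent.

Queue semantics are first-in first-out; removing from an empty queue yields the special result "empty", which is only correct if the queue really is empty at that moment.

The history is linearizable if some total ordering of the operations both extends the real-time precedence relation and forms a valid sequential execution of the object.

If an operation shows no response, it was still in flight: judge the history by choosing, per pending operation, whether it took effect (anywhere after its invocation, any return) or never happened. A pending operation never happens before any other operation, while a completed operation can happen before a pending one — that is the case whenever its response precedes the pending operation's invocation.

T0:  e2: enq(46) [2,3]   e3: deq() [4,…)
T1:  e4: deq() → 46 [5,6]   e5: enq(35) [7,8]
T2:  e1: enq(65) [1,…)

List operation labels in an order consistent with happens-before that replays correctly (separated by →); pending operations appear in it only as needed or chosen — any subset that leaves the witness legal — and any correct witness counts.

e1 → e2 → e3 → e4 → e5

after step 1 (e1 enq(65) (pending, included)): queue <65>
after step 2 (e2 enq(46)): queue <65,46>
after step 3 (e3 deq() (pending, included)): queue <46>
after step 4 (e4 deq() → 46): queue <>
after step 5 (e5 enq(35)): queue <35>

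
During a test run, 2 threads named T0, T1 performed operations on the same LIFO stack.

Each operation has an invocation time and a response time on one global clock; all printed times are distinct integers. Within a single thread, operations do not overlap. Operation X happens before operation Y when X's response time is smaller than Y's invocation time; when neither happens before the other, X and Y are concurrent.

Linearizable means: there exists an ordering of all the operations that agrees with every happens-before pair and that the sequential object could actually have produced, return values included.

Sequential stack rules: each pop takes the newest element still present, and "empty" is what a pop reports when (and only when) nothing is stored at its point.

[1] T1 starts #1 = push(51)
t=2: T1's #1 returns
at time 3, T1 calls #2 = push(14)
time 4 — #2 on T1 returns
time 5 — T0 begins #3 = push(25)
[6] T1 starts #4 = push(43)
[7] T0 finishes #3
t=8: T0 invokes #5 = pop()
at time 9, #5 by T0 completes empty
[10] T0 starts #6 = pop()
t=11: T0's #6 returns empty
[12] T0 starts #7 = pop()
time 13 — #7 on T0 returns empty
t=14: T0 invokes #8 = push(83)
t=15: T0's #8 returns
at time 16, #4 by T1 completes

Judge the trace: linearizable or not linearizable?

already the first 9 events (up to #5's response at time 9) admit no linearization; the first 8 still do
one real-time candidate order over the 4 completed operations — the LIFO stack replay rejects it
include/drop combinations of the 1 pending operation (#4) were all tried; none helps
e.g. #1, #2, #3, #5 (pending dropped): illegal at step 4, since #5 pop() → empty cannot apply there

not linearizable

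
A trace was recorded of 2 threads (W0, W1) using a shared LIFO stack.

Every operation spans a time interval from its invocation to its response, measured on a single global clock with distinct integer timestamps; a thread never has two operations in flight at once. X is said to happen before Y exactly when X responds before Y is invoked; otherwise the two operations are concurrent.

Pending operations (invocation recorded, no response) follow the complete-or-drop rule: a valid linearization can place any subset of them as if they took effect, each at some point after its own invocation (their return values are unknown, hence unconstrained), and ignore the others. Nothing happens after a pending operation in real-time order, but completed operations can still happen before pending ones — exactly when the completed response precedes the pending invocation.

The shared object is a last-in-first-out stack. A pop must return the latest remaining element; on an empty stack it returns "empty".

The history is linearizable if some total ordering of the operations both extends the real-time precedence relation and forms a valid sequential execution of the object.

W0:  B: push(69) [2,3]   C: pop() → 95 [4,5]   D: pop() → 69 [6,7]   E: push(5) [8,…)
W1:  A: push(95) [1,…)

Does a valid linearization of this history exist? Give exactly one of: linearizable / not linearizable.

linearizable

witness order: B, A, C, D
1. B push(69), leaving stack <69>
2. A push(95) (pending, included), leaving stack <69,95>
3. C pop() → 95, leaving stack <69>
4. D pop() → 69, leaving stack <>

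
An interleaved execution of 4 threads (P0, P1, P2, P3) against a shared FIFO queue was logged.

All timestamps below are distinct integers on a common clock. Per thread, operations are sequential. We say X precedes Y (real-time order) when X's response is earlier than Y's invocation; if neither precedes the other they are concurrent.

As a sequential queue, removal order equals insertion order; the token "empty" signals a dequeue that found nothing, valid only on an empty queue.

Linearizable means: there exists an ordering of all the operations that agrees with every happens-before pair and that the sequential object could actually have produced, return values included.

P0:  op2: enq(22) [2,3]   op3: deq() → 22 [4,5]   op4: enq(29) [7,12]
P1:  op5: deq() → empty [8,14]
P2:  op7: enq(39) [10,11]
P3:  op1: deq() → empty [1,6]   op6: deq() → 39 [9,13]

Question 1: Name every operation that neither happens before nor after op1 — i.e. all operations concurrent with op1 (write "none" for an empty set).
Answer: op2, op3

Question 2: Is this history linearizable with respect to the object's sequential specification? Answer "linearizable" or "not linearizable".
a witness: op1, op2, op3, op5, op7, op4, op6
step 1: op1 deq() → empty — queue <>
step 2: op2 enq(22) — queue <22>
step 3: op3 deq() → 22 — queue <>
step 4: op5 deq() → empty — queue <>
step 5: op7 enq(39) — queue <39>
step 6: op4 enq(29) — queue <39,29>
step 7: op6 deq() → 39 — queue <29>

linearizable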